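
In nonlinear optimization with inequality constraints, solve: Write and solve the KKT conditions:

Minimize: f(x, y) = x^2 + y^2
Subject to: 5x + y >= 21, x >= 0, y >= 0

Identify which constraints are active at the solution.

KKT conditions for min x^2 + y^2 s.t. 5x + 1y >= 21, x >= 0, y >= 0:
Stationarity: 2x = mu*5 + mu_x, 2y = mu*1 + mu_y, with mu, mu_x, mu_y >= 0
Complementary slackness: mu*(5x + y - 21) = 0, mu_x*x = 0, mu_y*y = 0
(0, 0) is infeasible (5*0 + 1*0 < 21), so if mu = 0 stationarity would force x = mu_x/2 >= 0, y = mu_y/2 >= 0 with mu_x*x = mu_y*y = 0, i.e. x = y = 0: contradiction. Hence mu > 0 and 5x + y = 21 is active.
Try x > 0, y > 0 (so mu_x = mu_y = 0): x = 5*mu/2, y = 1*mu/2
Substitute: 5*(5*mu/2) + 1*(1*mu/2) = 21
  mu*26/2 = 21 => mu = 21/13
x* = 105/26 > 0, y* = 21/26 > 0, consistent with mu_x = mu_y = 0.
f is convex and the constraints are linear, so this KKT point is the global minimum.
f* = 441/26
Active constraints: 5x + y >= 21 (holds with equality, mu = 21/13 > 0); x >= 0 and y >= 0 are inactive (mu_x = mu_y = 0).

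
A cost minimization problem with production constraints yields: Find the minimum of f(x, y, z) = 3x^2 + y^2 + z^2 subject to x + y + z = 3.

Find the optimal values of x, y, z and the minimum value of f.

Using Lagrange multipliers on f = 3x^2 + y^2 + z^2 with constraint x + y + z = 3:
Conditions: 2*3*x = lambda, 2*1*y = lambda, 2*1*z = lambda
So x = lambda/6, y = lambda/2, z = lambda/2
Substituting into constraint: lambda * (7/6) = 3
lambda = 18/7
x = 3/7, y = 9/7, z = 9/7
Minimum value = 27/7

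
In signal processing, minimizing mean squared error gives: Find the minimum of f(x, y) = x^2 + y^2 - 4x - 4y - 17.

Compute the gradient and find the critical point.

f(x,y) = x^2 + y^2 - 4x - 4y - 17
df/dx = 2x + (-4) = 0  =>  x = 2
df/dy = 2y + (-4) = 0  =>  y = 2
f(2, 2) = 1*(2)^2 + 1*(2)^2 + -4*(2) + -4*(2) + -17 = -25
Hessian is diagonal with entries 2, 2 > 0, so this is a minimum.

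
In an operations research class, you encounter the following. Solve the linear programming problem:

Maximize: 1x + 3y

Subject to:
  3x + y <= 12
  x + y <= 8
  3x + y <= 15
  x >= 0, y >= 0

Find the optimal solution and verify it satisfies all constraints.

Feasible vertices: (0, 0), (0, 8), (2, 6), (4, 0)
Objective 1x + 3y at each vertex:
  (0, 0): 0
  (0, 8): 24
  (2, 6): 20
  (4, 0): 4
Maximum is 24 at (0, 8).
Verify constraints at (x, y) = (0, 8):
  3*0 + 1*8 = 8 <= 12
  1*0 + 1*8 = 8 <= 8 (active)
  3*0 + 1*8 = 8 <= 15
  x = 0 >= 0, y = 8 >= 0. All constraints satisfied.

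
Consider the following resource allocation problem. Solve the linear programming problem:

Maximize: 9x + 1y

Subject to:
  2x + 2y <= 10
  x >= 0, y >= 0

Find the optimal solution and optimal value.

The feasible region has vertices at [(0, 0), (5, 0), (0, 5)].
Checking objective 9x + 1y at each vertex:
  (0, 0): 9*0 + 1*0 = 0
  (5, 0): 9*5 + 1*0 = 45
  (0, 5): 9*0 + 1*5 = 5
Maximum is 45 at (5, 0).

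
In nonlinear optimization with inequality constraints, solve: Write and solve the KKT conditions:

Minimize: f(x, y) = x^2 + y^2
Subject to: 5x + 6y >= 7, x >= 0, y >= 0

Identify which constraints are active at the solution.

KKT conditions for min x^2 + y^2 s.t. 5x + 6y >= 7, x >= 0, y >= 0:
Stationarity: 2x = mu*5 + mu_x, 2y = mu*6 + mu_y, with mu, mu_x, mu_y >= 0
Complementary slackness: mu*(5x + 6y - 7) = 0, mu_x*x = 0, mu_y*y = 0
(0, 0) is infeasible (5*0 + 6*0 < 7), so if mu = 0 stationarity would force x = mu_x/2 >= 0, y = mu_y/2 >= 0 with mu_x*x = mu_y*y = 0, i.e. x = y = 0: contradiction. Hence mu > 0 and 5x + 6y = 7 is active.
Try x > 0, y > 0 (so mu_x = mu_y = 0): x = 5*mu/2, y = 6*mu/2
Substitute: 5*(5*mu/2) + 6*(6*mu/2) = 7
  mu*61/2 = 7 => mu = 14/61
x* = 35/61 > 0, y* = 42/61 > 0, consistent with mu_x = mu_y = 0.
f is convex and the constraints are linear, so this KKT point is the global minimum.
f* = 49/61
Active constraints: 5x + 6y >= 7 (holds with equality, mu = 14/61 > 0); x >= 0 and y >= 0 are inactive (mu_x = mu_y = 0).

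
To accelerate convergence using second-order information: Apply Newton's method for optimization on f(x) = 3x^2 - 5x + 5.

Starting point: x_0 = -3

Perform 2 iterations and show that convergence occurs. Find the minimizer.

f(x) = 3x^2 - 5x + 5, f'(x) = 6x + (-5), f''(x) = 6
Step 1: f'(-3) = -23, x_1 = -3 - -23/6 = 5/6
Step 2: f'(5/6) = 0, x_2 = 5/6 (converged)
Newton's method converges in 1 step for quadratics.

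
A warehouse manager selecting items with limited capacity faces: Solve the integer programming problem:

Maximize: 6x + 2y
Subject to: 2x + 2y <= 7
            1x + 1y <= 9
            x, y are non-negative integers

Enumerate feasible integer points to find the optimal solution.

Constraint 1: 2x + 2y <= 7
Constraint 2: 1x + 1y <= 9
Feasible x range (need y >= 0): 0 <= x <= min(7/2, 9/1) => x in {0, ..., 3}.
Enumerate feasible integer points row by row (the coefficient of y is 2 > 0, so for each x the largest feasible y gives the best value):
  x = 0: y <= min((7 - 2*0)/2, (9 - 1*0)/1) => y in {0, ..., 3}; best 6*0 + 2*3 = 6
  x = 1: y <= min((7 - 2*1)/2, (9 - 1*1)/1) => y in {0, ..., 2}; best 6*1 + 2*2 = 10
  x = 2: y <= min((7 - 2*2)/2, (9 - 1*2)/1) => y in {0, ..., 1}; best 6*2 + 2*1 = 14
  x = 3: y <= min((7 - 2*3)/2, (9 - 1*3)/1) => y in {0}; best 6*3 + 2*0 = 18
The maximum 6x + 2y = 18 is achieved at x = 3, y = 0.
Check: 2*3 + 2*0 = 6 <= 7 and 1*3 + 1*0 = 3 <= 9.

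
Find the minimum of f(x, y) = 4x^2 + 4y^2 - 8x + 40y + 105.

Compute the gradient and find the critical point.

f(x,y) = 4x^2 + 4y^2 - 8x + 40y + 105
df/dx = 8x + (-8) = 0  =>  x = 1
df/dy = 8y + (40) = 0  =>  y = -5
f(1, -5) = 4*(1)^2 + 4*(-5)^2 + -8*(1) + 40*(-5) + 105 = 1
Hessian is diagonal with entries 8, 8 > 0, so this is a minimum.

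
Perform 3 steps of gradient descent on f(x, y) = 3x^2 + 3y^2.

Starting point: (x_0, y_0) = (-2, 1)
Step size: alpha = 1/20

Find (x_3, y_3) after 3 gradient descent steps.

f(x,y) = 3x^2 + 3y^2
grad_x = 6x + 0y, grad_y = 6y + 0x
Step 1: grad = (-12, 6), (-7/5, 7/10)
Step 2: grad = (-42/5, 21/5), (-49/50, 49/100)
Step 3: grad = (-147/25, 147/50), (-343/500, 343/1000)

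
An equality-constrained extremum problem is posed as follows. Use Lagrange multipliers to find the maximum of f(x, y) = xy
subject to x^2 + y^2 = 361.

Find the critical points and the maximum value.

Lagrange conditions: y = 2*lambda*x and x = 2*lambda*y
If x = 0 then y = 0, violating the constraint, so x, y != 0.
Dividing: y/x = x/y => x^2 = y^2 => y = x or y = -x
Constraint: 2x^2 = 361 => x^2 = 361/2 => x = +/-sqrt(361/2)
Critical points: (sqrt(361/2), sqrt(361/2)), (-sqrt(361/2), -sqrt(361/2)), (sqrt(361/2), -sqrt(361/2)), (-sqrt(361/2), sqrt(361/2))
  y = x:  xy = x^2 = 361/2  at (sqrt(361/2), sqrt(361/2)) and (-sqrt(361/2), -sqrt(361/2))
  y = -x: xy = -x^2 = -361/2 at (sqrt(361/2), -sqrt(361/2)) and (-sqrt(361/2), sqrt(361/2))
Maximum xy = 361/2 at (sqrt(361/2), sqrt(361/2)) and (-sqrt(361/2), -sqrt(361/2))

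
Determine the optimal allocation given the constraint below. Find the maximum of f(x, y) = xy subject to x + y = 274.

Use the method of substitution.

Substitute y = 274 - x into f(x,y) = xy:
g(x) = x(274 - x) = 274x - x^2
g'(x) = 274 - 2x = 0  =>  x = 137
y = 274 - 137 = 137
Maximum value = 137 * 137 = 18769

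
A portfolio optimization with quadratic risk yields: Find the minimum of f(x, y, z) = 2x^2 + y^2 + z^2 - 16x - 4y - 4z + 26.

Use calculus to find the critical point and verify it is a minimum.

f(x,y,z) = 2x^2 + y^2 + z^2 - 16x - 4y - 4z + 26
df/dx = 4x + (-16) = 0 => x = 4
df/dy = 2y + (-4) = 0 => y = 2
df/dz = 2z + (-4) = 0 => z = 2
f(4,2,2) = 2*(4)^2 + 1*(2)^2 + 1*(2)^2 + -16*(4) + -4*(2) + -4*(2) + 26 = -14
Hessian is diagonal with entries 4, 2, 2 > 0, confirmed minimum.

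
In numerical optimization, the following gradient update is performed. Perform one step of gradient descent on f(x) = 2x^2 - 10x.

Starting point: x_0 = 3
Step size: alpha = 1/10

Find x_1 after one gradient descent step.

f(x) = 2x^2 - 10x
f'(x) = 4x - 10
f'(3) = 4*3 + (-10) = 2
x_1 = x_0 - alpha * f'(x_0) = 3 - 1/10 * 2 = 14/5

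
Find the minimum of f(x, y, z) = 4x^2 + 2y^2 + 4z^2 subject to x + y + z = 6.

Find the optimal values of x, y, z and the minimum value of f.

Using Lagrange multipliers on f = 4x^2 + 2y^2 + 4z^2 with constraint x + y + z = 6:
Conditions: 2*4*x = lambda, 2*2*y = lambda, 2*4*z = lambda
So x = lambda/8, y = lambda/4, z = lambda/8
Substituting into constraint: lambda * (1/2) = 6
lambda = 12
x = 3/2, y = 3, z = 3/2
Minimum value = 36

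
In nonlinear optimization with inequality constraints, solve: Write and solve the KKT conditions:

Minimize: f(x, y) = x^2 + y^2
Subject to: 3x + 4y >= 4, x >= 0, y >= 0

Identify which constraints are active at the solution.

KKT conditions for min x^2 + y^2 s.t. 3x + 4y >= 4, x >= 0, y >= 0:
Stationarity: 2x = mu*3 + mu_x, 2y = mu*4 + mu_y, with mu, mu_x, mu_y >= 0
Complementary slackness: mu*(3x + 4y - 4) = 0, mu_x*x = 0, mu_y*y = 0
(0, 0) is infeasible (3*0 + 4*0 < 4), so if mu = 0 stationarity would force x = mu_x/2 >= 0, y = mu_y/2 >= 0 with mu_x*x = mu_y*y = 0, i.e. x = y = 0: contradiction. Hence mu > 0 and 3x + 4y = 4 is active.
Try x > 0, y > 0 (so mu_x = mu_y = 0): x = 3*mu/2, y = 4*mu/2
Substitute: 3*(3*mu/2) + 4*(4*mu/2) = 4
  mu*25/2 = 4 => mu = 8/25
x* = 12/25 > 0, y* = 16/25 > 0, consistent with mu_x = mu_y = 0.
f is convex and the constraints are linear, so this KKT point is the global minimum.
f* = 16/25
Active constraints: 3x + 4y >= 4 (holds with equality, mu = 8/25 > 0); x >= 0 and y >= 0 are inactive (mu_x = mu_y = 0).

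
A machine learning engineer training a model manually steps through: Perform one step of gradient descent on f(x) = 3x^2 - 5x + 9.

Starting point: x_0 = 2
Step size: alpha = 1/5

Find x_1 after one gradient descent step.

f(x) = 3x^2 - 5x + 9
f'(x) = 6x - 5
f'(2) = 6*2 + (-5) = 7
x_1 = x_0 - alpha * f'(x_0) = 2 - 1/5 * 7 = 3/5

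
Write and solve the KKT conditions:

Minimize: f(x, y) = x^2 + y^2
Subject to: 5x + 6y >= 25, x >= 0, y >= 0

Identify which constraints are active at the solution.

KKT conditions for min x^2 + y^2 s.t. 5x + 6y >= 25, x >= 0, y >= 0:
Stationarity: 2x = mu*5 + mu_x, 2y = mu*6 + mu_y, with mu, mu_x, mu_y >= 0
Complementary slackness: mu*(5x + 6y - 25) = 0, mu_x*x = 0, mu_y*y = 0
(0, 0) is infeasible (5*0 + 6*0 < 25), so if mu = 0 stationarity would force x = mu_x/2 >= 0, y = mu_y/2 >= 0 with mu_x*x = mu_y*y = 0, i.e. x = y = 0: contradiction. Hence mu > 0 and 5x + 6y = 25 is active.
Try x > 0, y > 0 (so mu_x = mu_y = 0): x = 5*mu/2, y = 6*mu/2
Substitute: 5*(5*mu/2) + 6*(6*mu/2) = 25
  mu*61/2 = 25 => mu = 50/61
x* = 125/61 > 0, y* = 150/61 > 0, consistent with mu_x = mu_y = 0.
f is convex and the constraints are linear, so this KKT point is the global minimum.
f* = 625/61
Active constraints: 5x + 6y >= 25 (holds with equality, mu = 50/61 > 0); x >= 0 and y >= 0 are inactive (mu_x = mu_y = 0).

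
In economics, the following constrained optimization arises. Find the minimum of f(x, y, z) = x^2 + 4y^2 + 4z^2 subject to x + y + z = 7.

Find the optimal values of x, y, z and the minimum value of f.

Using Lagrange multipliers on f = x^2 + 4y^2 + 4z^2 with constraint x + y + z = 7:
Conditions: 2*1*x = lambda, 2*4*y = lambda, 2*4*z = lambda
So x = lambda/2, y = lambda/8, z = lambda/8
Substituting into constraint: lambda * (3/4) = 7
lambda = 28/3
x = 14/3, y = 7/6, z = 7/6
Minimum value = 98/3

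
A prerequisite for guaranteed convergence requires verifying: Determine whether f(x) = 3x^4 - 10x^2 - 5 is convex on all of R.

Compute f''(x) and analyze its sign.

f(x) = 3x^4 - 10x^2 - 5
f'(x) = 12x^3 + -20x
f''(x) = 36x^2 + -20
f''(0) = -20 < 0, so not convex near x = 0
Therefore, f is not globally convex on R.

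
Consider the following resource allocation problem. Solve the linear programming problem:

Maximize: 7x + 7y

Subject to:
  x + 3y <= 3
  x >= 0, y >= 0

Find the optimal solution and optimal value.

The feasible region has vertices at [(0, 0), (3, 0), (0, 1)].
Checking objective 7x + 7y at each vertex:
  (0, 0): 7*0 + 7*0 = 0
  (3, 0): 7*3 + 7*0 = 21
  (0, 1): 7*0 + 7*1 = 7
Maximum is 21 at (3, 0).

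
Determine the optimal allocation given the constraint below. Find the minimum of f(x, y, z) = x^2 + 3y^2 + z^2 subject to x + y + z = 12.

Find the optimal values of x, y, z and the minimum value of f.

Using Lagrange multipliers on f = x^2 + 3y^2 + z^2 with constraint x + y + z = 12:
Conditions: 2*1*x = lambda, 2*3*y = lambda, 2*1*z = lambda
So x = lambda/2, y = lambda/6, z = lambda/2
Substituting into constraint: lambda * (7/6) = 12
lambda = 72/7
x = 36/7, y = 12/7, z = 36/7
Minimum value = 432/7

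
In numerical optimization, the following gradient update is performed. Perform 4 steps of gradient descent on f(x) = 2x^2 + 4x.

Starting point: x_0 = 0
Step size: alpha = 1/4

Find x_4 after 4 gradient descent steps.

f(x) = 2x^2 + 4x, f'(x) = 4x + (4)
Step 1: f'(0) = 4, x_1 = 0 - 1/4 * 4 = -1
Step 2: f'(-1) = 0, x_2 = -1 - 1/4 * 0 = -1
Step 3: f'(-1) = 0, x_3 = -1 - 1/4 * 0 = -1
Step 4: f'(-1) = 0, x_4 = -1 - 1/4 * 0 = -1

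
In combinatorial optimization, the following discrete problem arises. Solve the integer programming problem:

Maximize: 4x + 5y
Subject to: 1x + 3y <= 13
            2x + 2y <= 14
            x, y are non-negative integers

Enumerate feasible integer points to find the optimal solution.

Constraint 1: 1x + 3y <= 13
Constraint 2: 2x + 2y <= 14
Feasible x range (need y >= 0): 0 <= x <= min(13/1, 14/2) => x in {0, ..., 7}.
Enumerate feasible integer points row by row (the coefficient of y is 5 > 0, so for each x the largest feasible y gives the best value):
  x = 0: y <= min((13 - 1*0)/3, (14 - 2*0)/2) => y in {0, ..., 4}; best 4*0 + 5*4 = 20
  x = 1: y <= min((13 - 1*1)/3, (14 - 2*1)/2) => y in {0, ..., 4}; best 4*1 + 5*4 = 24
  x = 2: y <= min((13 - 1*2)/3, (14 - 2*2)/2) => y in {0, ..., 3}; best 4*2 + 5*3 = 23
  x = 3: y <= min((13 - 1*3)/3, (14 - 2*3)/2) => y in {0, ..., 3}; best 4*3 + 5*3 = 27
  x = 4: y <= min((13 - 1*4)/3, (14 - 2*4)/2) => y in {0, ..., 3}; best 4*4 + 5*3 = 31
  x = 5: y <= min((13 - 1*5)/3, (14 - 2*5)/2) => y in {0, ..., 2}; best 4*5 + 5*2 = 30
  x = 6: y <= min((13 - 1*6)/3, (14 - 2*6)/2) => y in {0, ..., 1}; best 4*6 + 5*1 = 29
  x = 7: y <= min((13 - 1*7)/3, (14 - 2*7)/2) => y in {0}; best 4*7 + 5*0 = 28
The maximum 4x + 5y = 31 is achieved at x = 4, y = 3.
Check: 1*4 + 3*3 = 13 <= 13 and 2*4 + 2*3 = 14 <= 14.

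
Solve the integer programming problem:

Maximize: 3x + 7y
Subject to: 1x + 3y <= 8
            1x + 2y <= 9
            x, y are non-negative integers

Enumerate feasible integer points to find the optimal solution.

Constraint 1: 1x + 3y <= 8
Constraint 2: 1x + 2y <= 9
Feasible x range (need y >= 0): 0 <= x <= min(8/1, 9/1) => x in {0, ..., 8}.
Enumerate feasible integer points row by row (the coefficient of y is 7 > 0, so for each x the largest feasible y gives the best value):
  x = 0: y <= min((8 - 1*0)/3, (9 - 1*0)/2) => y in {0, ..., 2}; best 3*0 + 7*2 = 14
  x = 1: y <= min((8 - 1*1)/3, (9 - 1*1)/2) => y in {0, ..., 2}; best 3*1 + 7*2 = 17
  x = 2: y <= min((8 - 1*2)/3, (9 - 1*2)/2) => y in {0, ..., 2}; best 3*2 + 7*2 = 20
  x = 3: y <= min((8 - 1*3)/3, (9 - 1*3)/2) => y in {0, ..., 1}; best 3*3 + 7*1 = 16
  x = 4: y <= min((8 - 1*4)/3, (9 - 1*4)/2) => y in {0, ..., 1}; best 3*4 + 7*1 = 19
  x = 5: y <= min((8 - 1*5)/3, (9 - 1*5)/2) => y in {0, ..., 1}; best 3*5 + 7*1 = 22
  x = 6: y <= min((8 - 1*6)/3, (9 - 1*6)/2) => y in {0}; best 3*6 + 7*0 = 18
  x = 7: y <= min((8 - 1*7)/3, (9 - 1*7)/2) => y in {0}; best 3*7 + 7*0 = 21
  x = 8: y <= min((8 - 1*8)/3, (9 - 1*8)/2) => y in {0}; best 3*8 + 7*0 = 24
The maximum 3x + 7y = 24 is achieved at x = 8, y = 0.
Check: 1*8 + 3*0 = 8 <= 8 and 1*8 + 2*0 = 8 <= 9.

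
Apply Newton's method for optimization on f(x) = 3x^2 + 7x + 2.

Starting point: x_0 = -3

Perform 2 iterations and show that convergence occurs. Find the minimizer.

f(x) = 3x^2 + 7x + 2, f'(x) = 6x + (7), f''(x) = 6
Step 1: f'(-3) = -11, x_1 = -3 - -11/6 = -7/6
Step 2: f'(-7/6) = 0, x_2 = -7/6 (converged)
Newton's method converges in 1 step for quadratics.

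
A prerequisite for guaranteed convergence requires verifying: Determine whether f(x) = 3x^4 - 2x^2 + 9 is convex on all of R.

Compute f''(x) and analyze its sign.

f(x) = 3x^4 - 2x^2 + 9
f'(x) = 12x^3 + -4x
f''(x) = 36x^2 + -4
f''(0) = -4 < 0, so not convex near x = 0
Therefore, f is not globally convex on R.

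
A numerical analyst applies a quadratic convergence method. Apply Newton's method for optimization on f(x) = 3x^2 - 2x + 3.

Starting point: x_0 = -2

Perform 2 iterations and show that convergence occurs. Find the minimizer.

f(x) = 3x^2 - 2x + 3, f'(x) = 6x + (-2), f''(x) = 6
Step 1: f'(-2) = -14, x_1 = -2 - -14/6 = 1/3
Step 2: f'(1/3) = 0, x_2 = 1/3 (converged)
Newton's method converges in 1 step for quadratics.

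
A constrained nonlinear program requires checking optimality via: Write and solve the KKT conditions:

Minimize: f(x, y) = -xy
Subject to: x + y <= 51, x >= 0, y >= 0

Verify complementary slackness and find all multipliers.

Problem: min -xy s.t. x + y <= 51 (multiplier lambda), x >= 0 (mu_x), y >= 0 (mu_y)
KKT stationarity: -y + lambda - mu_x = 0, -x + lambda - mu_y = 0, with lambda, mu_x, mu_y >= 0
Complementary slackness: lambda*(x + y - 51) = 0, mu_x*x = 0, mu_y*y = 0
If lambda = 0: y = -mu_x <= 0 and x = -mu_y <= 0 force x = y = 0 with f = 0; but x = y = 51/2 is feasible with f = -2601/4 < 0, so this is not the minimum. Hence lambda > 0 and x + y = 51.
Try x > 0, y > 0 (so mu_x = mu_y = 0): y = lambda, x = lambda => x = y = lambda
x + y = 51 => 2*lambda = 51 => lambda = 51/2
x* = y* = 51/2 > 0, consistent with mu_x = mu_y = 0.
(Any feasible point with x = 0 or y = 0 has f = 0 > -2601/4, so the minimum is not on those boundaries.)
min(-xy) = -2601/4 (i.e. max xy = 2601/4)
Multipliers: lambda = 51/2, mu_x = 0, mu_y = 0
Complementary slackness: lambda*(x + y - 51) = 51/2*(51/2 + 51/2 - 51) = 0, mu_x*x = 0*51/2 = 0, mu_y*y = 0*51/2 = 0. Satisfied.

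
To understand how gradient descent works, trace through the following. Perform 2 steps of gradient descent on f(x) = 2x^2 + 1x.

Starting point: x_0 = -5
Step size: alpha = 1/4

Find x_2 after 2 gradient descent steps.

f(x) = 2x^2 + 1x, f'(x) = 4x + (1)
Step 1: f'(-5) = -19, x_1 = -5 - 1/4 * -19 = -1/4
Step 2: f'(-1/4) = 0, x_2 = -1/4 - 1/4 * 0 = -1/4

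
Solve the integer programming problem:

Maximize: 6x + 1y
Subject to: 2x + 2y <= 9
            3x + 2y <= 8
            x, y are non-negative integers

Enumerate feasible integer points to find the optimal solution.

Constraint 1: 2x + 2y <= 9
Constraint 2: 3x + 2y <= 8
Feasible x range (need y >= 0): 0 <= x <= min(9/2, 8/3) => x in {0, ..., 2}.
Enumerate feasible integer points row by row (the coefficient of y is 1 > 0, so for each x the largest feasible y gives the best value):
  x = 0: y <= min((9 - 2*0)/2, (8 - 3*0)/2) => y in {0, ..., 4}; best 6*0 + 1*4 = 4
  x = 1: y <= min((9 - 2*1)/2, (8 - 3*1)/2) => y in {0, ..., 2}; best 6*1 + 1*2 = 8
  x = 2: y <= min((9 - 2*2)/2, (8 - 3*2)/2) => y in {0, ..., 1}; best 6*2 + 1*1 = 13
The maximum 6x + 1y = 13 is achieved at x = 2, y = 1.
Check: 2*2 + 2*1 = 6 <= 9 and 3*2 + 2*1 = 8 <= 8.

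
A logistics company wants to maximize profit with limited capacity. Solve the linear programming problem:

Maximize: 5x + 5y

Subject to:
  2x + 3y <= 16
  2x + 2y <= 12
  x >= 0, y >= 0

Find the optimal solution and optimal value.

Feasible vertices: (0, 0), (0, 16/3), (2, 4), (6, 0)
Objective 5x + 5y at each:
  (0, 0): 0
  (0, 16/3): 80/3
  (2, 4): 30
  (6, 0): 30
Maximum is 30 at (2, 4).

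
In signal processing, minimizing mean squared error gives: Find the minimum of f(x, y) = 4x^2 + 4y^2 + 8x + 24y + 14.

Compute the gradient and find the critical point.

f(x,y) = 4x^2 + 4y^2 + 8x + 24y + 14
df/dx = 8x + (8) = 0  =>  x = -1
df/dy = 8y + (24) = 0  =>  y = -3
f(-1, -3) = 4*(-1)^2 + 4*(-3)^2 + 8*(-1) + 24*(-3) + 14 = -26
Hessian is diagonal with entries 8, 8 > 0, so this is a minimum.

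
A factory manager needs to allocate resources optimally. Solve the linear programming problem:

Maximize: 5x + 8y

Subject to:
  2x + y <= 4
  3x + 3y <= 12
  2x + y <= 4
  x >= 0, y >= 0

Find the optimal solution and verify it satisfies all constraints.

Feasible vertices: (0, 0), (0, 4), (2, 0)
Objective 5x + 8y at each vertex:
  (0, 0): 0
  (0, 4): 32
  (2, 0): 10
Maximum is 32 at (0, 4).
Verify constraints at (x, y) = (0, 4):
  2*0 + 1*4 = 4 <= 4 (active)
  3*0 + 3*4 = 12 <= 12 (active)
  2*0 + 1*4 = 4 <= 4 (active)
  x = 0 >= 0, y = 4 >= 0. All constraints satisfied.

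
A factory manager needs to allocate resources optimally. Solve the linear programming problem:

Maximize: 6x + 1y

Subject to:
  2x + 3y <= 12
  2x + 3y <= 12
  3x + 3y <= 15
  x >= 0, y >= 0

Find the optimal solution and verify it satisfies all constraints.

Feasible vertices: (0, 0), (0, 4), (3, 2), (5, 0)
Objective 6x + 1y at each vertex:
  (0, 0): 0
  (0, 4): 4
  (3, 2): 20
  (5, 0): 30
Maximum is 30 at (5, 0).
Verify constraints at (x, y) = (5, 0):
  2*5 + 3*0 = 10 <= 12
  2*5 + 3*0 = 10 <= 12
  3*5 + 3*0 = 15 <= 15 (active)
  x = 5 >= 0, y = 0 >= 0. All constraints satisfied.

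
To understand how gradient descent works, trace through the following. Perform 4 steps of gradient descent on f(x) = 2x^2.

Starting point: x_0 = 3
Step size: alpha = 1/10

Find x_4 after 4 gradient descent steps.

f(x) = 2x^2, f'(x) = 4x + (0)
Step 1: f'(3) = 12, x_1 = 3 - 1/10 * 12 = 9/5
Step 2: f'(9/5) = 36/5, x_2 = 9/5 - 1/10 * 36/5 = 27/25
Step 3: f'(27/25) = 108/25, x_3 = 27/25 - 1/10 * 108/25 = 81/125
Step 4: f'(81/125) = 324/125, x_4 = 81/125 - 1/10 * 324/125 = 243/625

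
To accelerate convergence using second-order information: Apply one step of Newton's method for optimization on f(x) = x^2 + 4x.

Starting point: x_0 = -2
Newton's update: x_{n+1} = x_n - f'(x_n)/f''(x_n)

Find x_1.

f(x) = x^2 + 4x
f'(x) = 2x + (4), f''(x) = 2
Newton step: x_1 = x_0 - f'(x_0)/f''(x_0)
f'(-2) = 0
x_1 = -2 - 0/2 = -2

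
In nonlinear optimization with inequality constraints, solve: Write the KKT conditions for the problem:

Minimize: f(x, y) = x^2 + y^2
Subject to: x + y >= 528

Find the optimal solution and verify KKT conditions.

KKT conditions for min x^2 + y^2 s.t. x + y >= 528:
Stationarity: 2x = mu, 2y = mu
So x = y = mu/2.
Complementary slackness: mu*(x + y - 528) = 0
Primal feasibility: x + y >= 528; dual feasibility: mu >= 0
If mu = 0 then x = y = 0, but 0 + 0 < 528 is infeasible, so the constraint is active.
Constraint active: x + y = 2*(mu/2) = 528 => mu = 528
x = y = 264, f = 139392
Verify: stationarity 2*264 = 528 = mu; primal 264 + 264 = 528 >= 528; dual mu = 528 >= 0; complementary slackness 528*(528 - 528) = 0. All KKT conditions hold.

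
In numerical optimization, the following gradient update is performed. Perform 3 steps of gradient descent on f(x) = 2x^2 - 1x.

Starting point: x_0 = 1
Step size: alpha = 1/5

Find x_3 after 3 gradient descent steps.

f(x) = 2x^2 - 1x, f'(x) = 4x + (-1)
Step 1: f'(1) = 3, x_1 = 1 - 1/5 * 3 = 2/5
Step 2: f'(2/5) = 3/5, x_2 = 2/5 - 1/5 * 3/5 = 7/25
Step 3: f'(7/25) = 3/25, x_3 = 7/25 - 1/5 * 3/25 = 32/125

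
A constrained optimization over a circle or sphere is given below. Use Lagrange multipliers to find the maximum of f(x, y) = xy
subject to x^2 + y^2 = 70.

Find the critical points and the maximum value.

Lagrange conditions: y = 2*lambda*x and x = 2*lambda*y
If x = 0 then y = 0, violating the constraint, so x, y != 0.
Dividing: y/x = x/y => x^2 = y^2 => y = x or y = -x
Constraint: 2x^2 = 70 => x^2 = 35 => x = +/-sqrt(35)
Critical points: (sqrt(35), sqrt(35)), (-sqrt(35), -sqrt(35)), (sqrt(35), -sqrt(35)), (-sqrt(35), sqrt(35))
  y = x:  xy = x^2 = 35  at (sqrt(35), sqrt(35)) and (-sqrt(35), -sqrt(35))
  y = -x: xy = -x^2 = -35 at (sqrt(35), -sqrt(35)) and (-sqrt(35), sqrt(35))
Maximum xy = 35 at (sqrt(35), sqrt(35)) and (-sqrt(35), -sqrt(35))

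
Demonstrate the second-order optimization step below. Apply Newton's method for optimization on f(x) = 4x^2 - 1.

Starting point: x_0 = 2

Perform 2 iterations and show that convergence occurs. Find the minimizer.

f(x) = 4x^2 - 1, f'(x) = 8x + (0), f''(x) = 8
Step 1: f'(2) = 16, x_1 = 2 - 16/8 = 0
Step 2: f'(0) = 0, x_2 = 0 (converged)
Newton's method converges in 1 step for quadratics.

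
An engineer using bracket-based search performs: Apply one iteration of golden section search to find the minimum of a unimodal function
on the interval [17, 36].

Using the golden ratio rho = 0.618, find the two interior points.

Golden section search on [17, 36].
Golden ratio rho = 0.618 (approx).
Interior points:
  x_1 = 17 + (1-0.618)*19 = 24.2580
  x_2 = 17 + 0.618*19 = 28.7420
Compare f(x_1) and f(x_2) to determine which subinterval to keep.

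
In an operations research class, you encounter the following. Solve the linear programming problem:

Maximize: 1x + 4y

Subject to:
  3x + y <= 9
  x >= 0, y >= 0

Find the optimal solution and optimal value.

The feasible region has vertices at [(0, 0), (3, 0), (0, 9)].
Checking objective 1x + 4y at each vertex:
  (0, 0): 1*0 + 4*0 = 0
  (3, 0): 1*3 + 4*0 = 3
  (0, 9): 1*0 + 4*9 = 36
Maximum is 36 at (0, 9).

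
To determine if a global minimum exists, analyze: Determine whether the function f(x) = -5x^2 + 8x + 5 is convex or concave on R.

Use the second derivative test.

f(x) = -5x^2 + 8x + 5
f'(x) = -10x + 8
f''(x) = -10
Since f''(x) = -10 < 0 for all x, f is concave on R.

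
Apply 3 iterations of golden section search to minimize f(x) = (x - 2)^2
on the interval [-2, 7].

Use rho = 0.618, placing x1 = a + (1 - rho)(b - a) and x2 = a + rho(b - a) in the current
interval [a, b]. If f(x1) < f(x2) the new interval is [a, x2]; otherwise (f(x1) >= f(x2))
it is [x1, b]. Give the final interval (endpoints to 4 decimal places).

Golden section search for min of f(x) = (x - 2)^2 on [-2, 7].
Each step: x1 = a + (1 - rho)(b - a), x2 = a + rho(b - a); if f(x1) < f(x2) keep [a, x2], otherwise keep [x1, b].
Step 1: [-2.0000, 7.0000], x1=1.4380 (f=0.3158), x2=3.5620 (f=2.4398); f(x1) < f(x2) => keep [-2.0000, 3.5620]
Step 2: [-2.0000, 3.5620], x1=0.1247 (f=3.5168), x2=1.4373 (f=0.3166); f(x1) > f(x2) => keep [0.1247, 3.5620]
Step 3: [0.1247, 3.5620], x1=1.4377 (f=0.3161), x2=2.2489 (f=0.0620); f(x1) > f(x2) => keep [1.4377, 3.5620]
Final interval: [1.4377, 3.5620]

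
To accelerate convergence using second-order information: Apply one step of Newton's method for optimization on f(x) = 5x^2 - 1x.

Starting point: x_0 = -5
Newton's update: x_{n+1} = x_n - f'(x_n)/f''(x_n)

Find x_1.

f(x) = 5x^2 - 1x
f'(x) = 10x + (-1), f''(x) = 10
Newton step: x_1 = x_0 - f'(x_0)/f''(x_0)
f'(-5) = -51
x_1 = -5 - -51/10 = 1/10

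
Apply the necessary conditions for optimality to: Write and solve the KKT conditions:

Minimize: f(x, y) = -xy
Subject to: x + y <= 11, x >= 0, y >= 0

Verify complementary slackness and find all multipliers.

Problem: min -xy s.t. x + y <= 11 (multiplier lambda), x >= 0 (mu_x), y >= 0 (mu_y)
KKT stationarity: -y + lambda - mu_x = 0, -x + lambda - mu_y = 0, with lambda, mu_x, mu_y >= 0
Complementary slackness: lambda*(x + y - 11) = 0, mu_x*x = 0, mu_y*y = 0
If lambda = 0: y = -mu_x <= 0 and x = -mu_y <= 0 force x = y = 0 with f = 0; but x = y = 11/2 is feasible with f = -121/4 < 0, so this is not the minimum. Hence lambda > 0 and x + y = 11.
Try x > 0, y > 0 (so mu_x = mu_y = 0): y = lambda, x = lambda => x = y = lambda
x + y = 11 => 2*lambda = 11 => lambda = 11/2
x* = y* = 11/2 > 0, consistent with mu_x = mu_y = 0.
(Any feasible point with x = 0 or y = 0 has f = 0 > -121/4, so the minimum is not on those boundaries.)
min(-xy) = -121/4 (i.e. max xy = 121/4)
Multipliers: lambda = 11/2, mu_x = 0, mu_y = 0
Complementary slackness: lambda*(x + y - 11) = 11/2*(11/2 + 11/2 - 11) = 0, mu_x*x = 0*11/2 = 0, mu_y*y = 0*11/2 = 0. Satisfied.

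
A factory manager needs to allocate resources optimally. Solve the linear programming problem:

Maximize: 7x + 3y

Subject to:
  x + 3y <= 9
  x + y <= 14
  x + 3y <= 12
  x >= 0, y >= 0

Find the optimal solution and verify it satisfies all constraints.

Feasible vertices: (0, 0), (0, 3), (9, 0)
Objective 7x + 3y at each vertex:
  (0, 0): 0
  (0, 3): 9
  (9, 0): 63
Maximum is 63 at (9, 0).
Verify constraints at (x, y) = (9, 0):
  1*9 + 3*0 = 9 <= 9 (active)
  1*9 + 1*0 = 9 <= 14
  1*9 + 3*0 = 9 <= 12
  x = 9 >= 0, y = 0 >= 0. All constraints satisfied.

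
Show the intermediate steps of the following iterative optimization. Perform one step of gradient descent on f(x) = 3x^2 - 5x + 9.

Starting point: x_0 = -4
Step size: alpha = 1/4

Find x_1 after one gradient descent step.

f(x) = 3x^2 - 5x + 9
f'(x) = 6x - 5
f'(-4) = 6*-4 + (-5) = -29
x_1 = x_0 - alpha * f'(x_0) = -4 - 1/4 * -29 = 13/4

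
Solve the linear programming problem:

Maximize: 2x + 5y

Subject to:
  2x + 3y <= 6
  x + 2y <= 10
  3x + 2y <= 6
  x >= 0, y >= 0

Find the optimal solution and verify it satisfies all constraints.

Feasible vertices: (0, 0), (0, 2), (6/5, 6/5), (2, 0)
Objective 2x + 5y at each vertex:
  (0, 0): 0
  (0, 2): 10
  (6/5, 6/5): 42/5
  (2, 0): 4
Maximum is 10 at (0, 2).
Verify constraints at (x, y) = (0, 2):
  2*0 + 3*2 = 6 <= 6 (active)
  1*0 + 2*2 = 4 <= 10
  3*0 + 2*2 = 4 <= 6
  x = 0 >= 0, y = 2 >= 0. All constraints satisfied.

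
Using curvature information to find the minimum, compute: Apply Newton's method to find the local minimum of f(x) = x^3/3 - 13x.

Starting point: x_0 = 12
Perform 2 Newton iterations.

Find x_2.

f(x) = x^3/3 - 13x
f'(x) = x^2 - 13, f''(x) = 2x
Newton update: x_{n+1} = x_n - (x_n^2 - 13)/(2*x_n)
Step 1: x_0 = 12, f'=131, f''=24, x_1 = 157/24
Step 2: x_1 = 157/24, f'=17161/576, f''=157/12, x_2 = 32137/7536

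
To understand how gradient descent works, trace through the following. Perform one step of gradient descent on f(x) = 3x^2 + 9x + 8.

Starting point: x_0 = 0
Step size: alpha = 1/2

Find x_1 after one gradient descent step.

f(x) = 3x^2 + 9x + 8
f'(x) = 6x + 9
f'(0) = 6*0 + (9) = 9
x_1 = x_0 - alpha * f'(x_0) = 0 - 1/2 * 9 = -9/2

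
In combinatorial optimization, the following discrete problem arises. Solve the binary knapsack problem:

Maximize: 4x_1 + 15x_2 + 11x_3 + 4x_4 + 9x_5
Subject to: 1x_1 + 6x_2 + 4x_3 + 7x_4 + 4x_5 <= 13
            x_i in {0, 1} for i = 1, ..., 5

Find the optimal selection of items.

Items: item 1 (v=4, w=1), item 2 (v=15, w=6), item 3 (v=11, w=4), item 4 (v=4, w=7), item 5 (v=9, w=4)
Capacity: 13
Checking all 32 subsets (w = total weight, v = total value):
  {}: w = 0, v = 0
  {1}: w = 1, v = 4
  {2}: w = 6, v = 15
  {3}: w = 4, v = 11
  {4}: w = 7, v = 4
  {5}: w = 4, v = 9
  {1, 2}: w = 7, v = 19
  {1, 3}: w = 5, v = 15
  {1, 4}: w = 8, v = 8
  {1, 5}: w = 5, v = 13
  {2, 3}: w = 10, v = 26
  {2, 4}: w = 13, v = 19
  {2, 5}: w = 10, v = 24
  {3, 4}: w = 11, v = 15
  {3, 5}: w = 8, v = 20
  {4, 5}: w = 11, v = 13
  {1, 2, 3}: w = 11, v = 30
  {1, 2, 4}: w = 14 > 13, infeasible
  {1, 2, 5}: w = 11, v = 28
  {1, 3, 4}: w = 12, v = 19
  {1, 3, 5}: w = 9, v = 24
  {1, 4, 5}: w = 12, v = 17
  {2, 3, 4}: w = 17 > 13, infeasible
  {2, 3, 5}: w = 14 > 13, infeasible
  {2, 4, 5}: w = 17 > 13, infeasible
  {3, 4, 5}: w = 15 > 13, infeasible
  {1, 2, 3, 4}: w = 18 > 13, infeasible
  {1, 2, 3, 5}: w = 15 > 13, infeasible
  {1, 2, 4, 5}: w = 18 > 13, infeasible
  {1, 3, 4, 5}: w = 16 > 13, infeasible
  {2, 3, 4, 5}: w = 21 > 13, infeasible
  {1, 2, 3, 4, 5}: w = 22 > 13, infeasible
Best feasible subset: items [1, 2, 3]
Total weight: 11 <= 13, total value: 30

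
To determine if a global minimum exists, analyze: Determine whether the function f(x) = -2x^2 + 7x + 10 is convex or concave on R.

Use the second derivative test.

f(x) = -2x^2 + 7x + 10
f'(x) = -4x + 7
f''(x) = -4
Since f''(x) = -4 < 0 for all x, f is concave on R.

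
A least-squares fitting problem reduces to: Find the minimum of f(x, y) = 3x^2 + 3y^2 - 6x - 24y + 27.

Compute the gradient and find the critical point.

f(x,y) = 3x^2 + 3y^2 - 6x - 24y + 27
df/dx = 6x + (-6) = 0  =>  x = 1
df/dy = 6y + (-24) = 0  =>  y = 4
f(1, 4) = 3*(1)^2 + 3*(4)^2 + -6*(1) + -24*(4) + 27 = -24
Hessian is diagonal with entries 6, 6 > 0, so this is a minimum.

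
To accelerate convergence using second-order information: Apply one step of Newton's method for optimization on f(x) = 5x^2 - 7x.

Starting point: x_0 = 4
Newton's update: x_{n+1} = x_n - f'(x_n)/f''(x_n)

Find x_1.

f(x) = 5x^2 - 7x
f'(x) = 10x + (-7), f''(x) = 10
Newton step: x_1 = x_0 - f'(x_0)/f''(x_0)
f'(4) = 33
x_1 = 4 - 33/10 = 7/10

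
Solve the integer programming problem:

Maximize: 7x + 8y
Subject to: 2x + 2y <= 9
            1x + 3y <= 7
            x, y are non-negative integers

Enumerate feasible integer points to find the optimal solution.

Constraint 1: 2x + 2y <= 9
Constraint 2: 1x + 3y <= 7
Feasible x range (need y >= 0): 0 <= x <= min(9/2, 7/1) => x in {0, ..., 4}.
Enumerate feasible integer points row by row (the coefficient of y is 8 > 0, so for each x the largest feasible y gives the best value):
  x = 0: y <= min((9 - 2*0)/2, (7 - 1*0)/3) => y in {0, ..., 2}; best 7*0 + 8*2 = 16
  x = 1: y <= min((9 - 2*1)/2, (7 - 1*1)/3) => y in {0, ..., 2}; best 7*1 + 8*2 = 23
  x = 2: y <= min((9 - 2*2)/2, (7 - 1*2)/3) => y in {0, ..., 1}; best 7*2 + 8*1 = 22
  x = 3: y <= min((9 - 2*3)/2, (7 - 1*3)/3) => y in {0, ..., 1}; best 7*3 + 8*1 = 29
  x = 4: y <= min((9 - 2*4)/2, (7 - 1*4)/3) => y in {0}; best 7*4 + 8*0 = 28
The maximum 7x + 8y = 29 is achieved at x = 3, y = 1.
Check: 2*3 + 2*1 = 8 <= 9 and 1*3 + 3*1 = 6 <= 7.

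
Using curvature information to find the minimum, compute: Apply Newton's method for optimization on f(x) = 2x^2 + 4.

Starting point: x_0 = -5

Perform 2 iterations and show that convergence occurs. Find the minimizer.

f(x) = 2x^2 + 4, f'(x) = 4x + (0), f''(x) = 4
Step 1: f'(-5) = -20, x_1 = -5 - -20/4 = 0
Step 2: f'(0) = 0, x_2 = 0 (converged)
Newton's method converges in 1 step for quadratics.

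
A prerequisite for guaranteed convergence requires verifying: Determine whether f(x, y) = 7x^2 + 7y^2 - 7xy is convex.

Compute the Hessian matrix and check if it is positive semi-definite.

f(x,y) = 7x^2 + 7y^2 - 7xy
Hessian H = [[14, -7], [-7, 14]]
trace(H) = 28, det(H) = 147
Eigenvalues: (28 +/- sqrt(196)) / 2 = 21, 7
Since both eigenvalues > 0, f is convex.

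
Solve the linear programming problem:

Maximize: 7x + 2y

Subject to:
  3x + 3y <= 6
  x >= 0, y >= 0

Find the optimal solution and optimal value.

The feasible region has vertices at [(0, 0), (2, 0), (0, 2)].
Checking objective 7x + 2y at each vertex:
  (0, 0): 7*0 + 2*0 = 0
  (2, 0): 7*2 + 2*0 = 14
  (0, 2): 7*0 + 2*2 = 4
Maximum is 14 at (2, 0).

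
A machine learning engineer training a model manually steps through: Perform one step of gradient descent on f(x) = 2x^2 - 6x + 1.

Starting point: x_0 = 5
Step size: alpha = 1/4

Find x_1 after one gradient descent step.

f(x) = 2x^2 - 6x + 1
f'(x) = 4x - 6
f'(5) = 4*5 + (-6) = 14
x_1 = x_0 - alpha * f'(x_0) = 5 - 1/4 * 14 = 3/2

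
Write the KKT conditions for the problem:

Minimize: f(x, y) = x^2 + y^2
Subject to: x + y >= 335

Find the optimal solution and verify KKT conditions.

KKT conditions for min x^2 + y^2 s.t. x + y >= 335:
Stationarity: 2x = mu, 2y = mu
So x = y = mu/2.
Complementary slackness: mu*(x + y - 335) = 0
Primal feasibility: x + y >= 335; dual feasibility: mu >= 0
If mu = 0 then x = y = 0, but 0 + 0 < 335 is infeasible, so the constraint is active.
Constraint active: x + y = 2*(mu/2) = 335 => mu = 335
x = y = 335/2, f = 112225/2
Verify: stationarity 2*(335/2) = 335 = mu; primal 335/2 + 335/2 = 335 >= 335; dual mu = 335 >= 0; complementary slackness 335*(335 - 335) = 0. All KKT conditions hold.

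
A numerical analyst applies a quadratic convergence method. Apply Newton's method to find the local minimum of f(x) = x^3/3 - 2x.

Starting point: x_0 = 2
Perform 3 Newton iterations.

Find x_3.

f(x) = x^3/3 - 2x
f'(x) = x^2 - 2, f''(x) = 2x
Newton update: x_{n+1} = x_n - (x_n^2 - 2)/(2*x_n)
Step 1: x_0 = 2, f'=2, f''=4, x_1 = 3/2
Step 2: x_1 = 3/2, f'=1/4, f''=3, x_2 = 17/12
Step 3: x_2 = 17/12, f'=1/144, f''=17/6, x_3 = 577/408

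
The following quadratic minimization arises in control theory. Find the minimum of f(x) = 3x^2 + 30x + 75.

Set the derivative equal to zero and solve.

f(x) = 3x^2 + 30x + 75
f'(x) = 6x + (30) = 0
x = -30/6 = -5
f(-5) = 0
Since f''(x) = 6 > 0, this is a minimum.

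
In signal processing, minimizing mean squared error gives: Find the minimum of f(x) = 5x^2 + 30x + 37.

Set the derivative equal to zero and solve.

f(x) = 5x^2 + 30x + 37
f'(x) = 10x + (30) = 0
x = -30/10 = -3
f(-3) = -8
Since f''(x) = 10 > 0, this is a minimum.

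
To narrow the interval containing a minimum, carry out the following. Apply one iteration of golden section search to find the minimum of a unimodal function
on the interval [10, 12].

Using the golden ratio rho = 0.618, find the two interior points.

Golden section search on [10, 12].
Golden ratio rho = 0.618 (approx).
Interior points:
  x_1 = 10 + (1-0.618)*2 = 10.7640
  x_2 = 10 + 0.618*2 = 11.2360
Compare f(x_1) and f(x_2) to determine which subinterval to keep.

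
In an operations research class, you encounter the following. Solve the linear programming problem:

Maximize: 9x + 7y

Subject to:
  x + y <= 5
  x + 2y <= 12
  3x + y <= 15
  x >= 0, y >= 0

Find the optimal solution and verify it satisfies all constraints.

Feasible vertices: (0, 0), (0, 5), (5, 0)
Objective 9x + 7y at each vertex:
  (0, 0): 0
  (0, 5): 35
  (5, 0): 45
Maximum is 45 at (5, 0).
Verify constraints at (x, y) = (5, 0):
  1*5 + 1*0 = 5 <= 5 (active)
  1*5 + 2*0 = 5 <= 12
  3*5 + 1*0 = 15 <= 15 (active)
  x = 5 >= 0, y = 0 >= 0. All constraints satisfied.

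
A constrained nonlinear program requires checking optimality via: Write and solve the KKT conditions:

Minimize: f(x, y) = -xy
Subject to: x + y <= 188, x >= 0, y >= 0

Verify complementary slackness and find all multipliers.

Problem: min -xy s.t. x + y <= 188 (multiplier lambda), x >= 0 (mu_x), y >= 0 (mu_y)
KKT stationarity: -y + lambda - mu_x = 0, -x + lambda - mu_y = 0, with lambda, mu_x, mu_y >= 0
Complementary slackness: lambda*(x + y - 188) = 0, mu_x*x = 0, mu_y*y = 0
If lambda = 0: y = -mu_x <= 0 and x = -mu_y <= 0 force x = y = 0 with f = 0; but x = y = 94 is feasible with f = -8836 < 0, so this is not the minimum. Hence lambda > 0 and x + y = 188.
Try x > 0, y > 0 (so mu_x = mu_y = 0): y = lambda, x = lambda => x = y = lambda
x + y = 188 => 2*lambda = 188 => lambda = 94
x* = y* = 94 > 0, consistent with mu_x = mu_y = 0.
(Any feasible point with x = 0 or y = 0 has f = 0 > -8836, so the minimum is not on those boundaries.)
min(-xy) = -8836 (i.e. max xy = 8836)
Multipliers: lambda = 94, mu_x = 0, mu_y = 0
Complementary slackness: lambda*(x + y - 188) = 94*(94 + 94 - 188) = 0, mu_x*x = 0*94 = 0, mu_y*y = 0*94 = 0. Satisfied.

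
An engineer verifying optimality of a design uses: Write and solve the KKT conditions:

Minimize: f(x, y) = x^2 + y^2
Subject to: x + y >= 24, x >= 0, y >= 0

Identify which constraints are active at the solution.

KKT conditions for min x^2 + y^2 s.t. 1x + 1y >= 24, x >= 0, y >= 0:
Stationarity: 2x = mu*1 + mu_x, 2y = mu*1 + mu_y, with mu, mu_x, mu_y >= 0
Complementary slackness: mu*(x + y - 24) = 0, mu_x*x = 0, mu_y*y = 0
(0, 0) is infeasible (1*0 + 1*0 < 24), so if mu = 0 stationarity would force x = mu_x/2 >= 0, y = mu_y/2 >= 0 with mu_x*x = mu_y*y = 0, i.e. x = y = 0: contradiction. Hence mu > 0 and x + y = 24 is active.
Try x > 0, y > 0 (so mu_x = mu_y = 0): x = 1*mu/2, y = 1*mu/2
Substitute: 1*(1*mu/2) + 1*(1*mu/2) = 24
  mu*2/2 = 24 => mu = 24
x* = 12 > 0, y* = 12 > 0, consistent with mu_x = mu_y = 0.
f is convex and the constraints are linear, so this KKT point is the global minimum.
f* = 288
Active constraints: x + y >= 24 (holds with equality, mu = 24 > 0); x >= 0 and y >= 0 are inactive (mu_x = mu_y = 0).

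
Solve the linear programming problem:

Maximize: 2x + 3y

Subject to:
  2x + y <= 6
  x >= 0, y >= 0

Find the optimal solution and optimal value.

The feasible region has vertices at [(0, 0), (3, 0), (0, 6)].
Checking objective 2x + 3y at each vertex:
  (0, 0): 2*0 + 3*0 = 0
  (3, 0): 2*3 + 3*0 = 6
  (0, 6): 2*0 + 3*6 = 18
Maximum is 18 at (0, 6).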